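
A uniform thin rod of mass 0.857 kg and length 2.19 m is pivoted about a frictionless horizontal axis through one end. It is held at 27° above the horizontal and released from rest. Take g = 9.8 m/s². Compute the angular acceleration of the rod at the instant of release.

About the pivot, I = (1/3)ML² = (1/3)(0.857)(2.19)² = 1.370 kg·m².
The weight acts at the center, a distance L/2 = 1.095 m from the pivot; τ = Mg(L/2) cos 27° = 8.194 N·m.
α = τ/I = 8.194/1.370 = 5.981 rad/s².
(Equivalently α = (3g/(2L)) cos 27° = 5.981 rad/s².)

α ≈ 5.98 rad/s²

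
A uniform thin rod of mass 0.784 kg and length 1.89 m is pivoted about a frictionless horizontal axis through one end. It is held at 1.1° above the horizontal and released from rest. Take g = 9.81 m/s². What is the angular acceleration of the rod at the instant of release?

About the pivot, I = (1/3)ML² = (1/3)(0.784)(1.89)² = 0.9335 kg·m².
The weight acts at the center, a distance L/2 = 0.9450 m from the pivot; τ = Mg(L/2) cos 1.1° = 7.267 N·m.
α = τ/I = 7.267/0.9335 = 7.784 rad/s².
(Equivalently α = (3g/(2L)) cos 1.1° = 7.784 rad/s².)

α ≈ 7.78 rad/s²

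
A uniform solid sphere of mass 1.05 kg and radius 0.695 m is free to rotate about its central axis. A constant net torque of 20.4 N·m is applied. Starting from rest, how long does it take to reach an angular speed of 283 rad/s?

I = (2/5)MR² = (2/5)(1.05)(0.695)² = 0.2029 kg·m².
α = τ/I = 20.4/0.2029 = 100.6 rad/s².
ω = αt ⇒ t = ω/α = 283/100.6 = 2.814 s.

t ≈ 2.81 s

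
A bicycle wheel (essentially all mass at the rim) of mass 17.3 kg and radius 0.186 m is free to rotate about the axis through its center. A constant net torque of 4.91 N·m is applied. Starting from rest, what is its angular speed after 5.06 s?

I = MR² = (17.3)(0.186)² = 0.5985 kg·m².
α = τ/I = 4.91/0.5985 = 8.204 rad/s².
ω = ω₀ + αt = 0 + (8.204)(5.06) = 41.51 rad/s.

ω ≈ 41.5 rad/s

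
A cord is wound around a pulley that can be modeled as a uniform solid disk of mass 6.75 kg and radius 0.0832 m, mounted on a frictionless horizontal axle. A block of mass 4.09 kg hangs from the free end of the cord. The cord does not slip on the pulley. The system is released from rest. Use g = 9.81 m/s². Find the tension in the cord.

I = ½MR² = (1/2)(6.75)(0.0832)² = 0.02336 kg·m².
Block: mg − T = ma. Pulley: TR = Iα. No-slip: a = αR, so T = (I/R²)a = 3.375·a.
Then mg = (m + 3.375)a, so a = (4.09)(9.81)/(4.09 + 3.375) = 5.375 m/s².
T = 3.375·a = 18.14 N.

T ≈ 18.1 N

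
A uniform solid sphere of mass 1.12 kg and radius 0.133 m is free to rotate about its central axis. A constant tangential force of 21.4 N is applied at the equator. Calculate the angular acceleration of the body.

I = (2/5)MR² = (2/5)(1.12)(0.133)² = 0.007925 kg·m².
τ = F R = (21.4)(0.133) = 2.846 N·m.
From τ = Iα: α = 2.846/0.007925 = 359.2 rad/s².

α ≈ 359 rad/s²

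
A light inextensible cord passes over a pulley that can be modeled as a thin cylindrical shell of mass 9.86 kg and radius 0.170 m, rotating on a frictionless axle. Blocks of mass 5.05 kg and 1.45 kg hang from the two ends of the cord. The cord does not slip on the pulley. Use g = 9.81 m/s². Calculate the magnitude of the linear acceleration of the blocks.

I = MR² = (9.86)(0.170)² = 0.2850 kg·m².
Heavier block: m₁g − T₁ = m₁a. Lighter block: T₂ − m₂g = m₂a.
Pulley: (T₁ − T₂)R = Iα = I(a/R), so T₁ − T₂ = (I/R²)a = 1·M_p a = 9.860·a.
Adding the three: (m₁ − m₂)g = (m₁ + m₂ + 9.860)a, so a = (5.05 − 1.45)(9.81)/(5.05 + 1.45 + 9.860) = 2.159 m/s².

a ≈ 2.16 m/s²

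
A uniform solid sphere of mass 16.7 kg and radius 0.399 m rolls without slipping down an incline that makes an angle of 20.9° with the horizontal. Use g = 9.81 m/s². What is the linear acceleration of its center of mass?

a ≈ 2.50 m/s²

Translation along the incline: Mg sinθ − f = Ma.
Rotation about the center: fR = Iα with I = (2/5)MR². No-slip gives a = αR, so f = (I/R²)a = (2/5)M a.
Substituting: Mg sinθ = (1 + 0.4000)Ma, so a = g sinθ/(1 + 0.4000) = (9.81) sin 20.9° / 1.400 = 2.500 m/s².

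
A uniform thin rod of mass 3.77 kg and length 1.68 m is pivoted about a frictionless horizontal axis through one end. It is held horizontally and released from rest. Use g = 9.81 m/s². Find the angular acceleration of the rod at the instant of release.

α ≈ 8.76 rad/s²

About the pivot, I = (1/3)ML² = (1/3)(3.77)(1.68)² = 3.547 kg·m².
The weight acts at the center, a distance L/2 = 0.8400 m from the pivot; τ = Mg(L/2) = 31.07 N·m.
α = τ/I = 31.07/3.547 = 8.759 rad/s².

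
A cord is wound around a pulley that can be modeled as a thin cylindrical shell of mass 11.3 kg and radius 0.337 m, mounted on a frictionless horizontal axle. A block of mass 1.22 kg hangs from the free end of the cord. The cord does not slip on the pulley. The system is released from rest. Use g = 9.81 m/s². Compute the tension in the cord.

I = MR² = (11.3)(0.337)² = 1.283 kg·m².
Block: mg − T = ma. Pulley: TR = Iα. No-slip: a = αR, so T = (I/R²)a = 11.30·a.
Then mg = (m + 11.30)a, so a = (1.22)(9.81)/(1.22 + 11.30) = 0.9559 m/s².
T = 11.30·a = 10.80 N.

T ≈ 10.8 N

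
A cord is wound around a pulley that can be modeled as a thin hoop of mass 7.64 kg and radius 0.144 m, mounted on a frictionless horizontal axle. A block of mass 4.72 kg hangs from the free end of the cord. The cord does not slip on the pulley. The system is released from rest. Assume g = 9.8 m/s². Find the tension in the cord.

T ≈ 28.6 N

I = MR² = (7.64)(0.144)² = 0.1584 kg·m².
Block: mg − T = ma. Pulley: TR = Iα. No-slip: a = αR, so T = (I/R²)a = 7.640·a.
Then mg = (m + 7.640)a, so a = (4.72)(9.8)/(4.72 + 7.640) = 3.742 m/s².
T = 7.640·a = 28.59 N.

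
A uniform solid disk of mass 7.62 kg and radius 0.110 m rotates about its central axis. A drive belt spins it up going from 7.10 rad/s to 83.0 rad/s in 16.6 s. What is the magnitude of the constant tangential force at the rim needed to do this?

F ≈ 1.92 N

I = ½MR² = (1/2)(7.62)(0.110)² = 0.04610 kg·m².
α = Δω/Δt = (83.0 − 7.10)/16.6 = 4.572 rad/s².
The required torque is τ = Iα = (0.04610)(4.572) = 0.2108 N·m.
A tangential force at the rim gives τ = FR, so F = τ/R = 0.2108/0.110 = 1.916 N.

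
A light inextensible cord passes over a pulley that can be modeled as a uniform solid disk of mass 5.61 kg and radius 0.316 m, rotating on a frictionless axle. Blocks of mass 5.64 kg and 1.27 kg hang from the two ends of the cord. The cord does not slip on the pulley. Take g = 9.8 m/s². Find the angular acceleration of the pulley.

α ≈ 14.0 rad/s²

I = ½MR² = (1/2)(5.61)(0.316)² = 0.2801 kg·m².
Heavier block: m₁g − T₁ = m₁a. Lighter block: T₂ − m₂g = m₂a.
Pulley: (T₁ − T₂)R = Iα = I(a/R), so T₁ − T₂ = (I/R²)a = (1/2)M_p a = 2.805·a.
Adding the three: (m₁ − m₂)g = (m₁ + m₂ + 2.805)a, so a = (5.64 − 1.27)(9.8)/(5.64 + 1.27 + 2.805) = 4.408 m/s².
α = a/R = 4.408/0.316 = 13.95 rad/s².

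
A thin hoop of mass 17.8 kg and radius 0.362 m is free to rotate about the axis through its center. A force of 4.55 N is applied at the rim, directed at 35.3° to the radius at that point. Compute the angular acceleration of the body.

α ≈ 0.408 rad/s²

I = MR² = (17.8)(0.362)² = 2.333 kg·m².
Only the tangential component produces torque: τ = F R sinθ = (4.55)(0.362) sin 35.3° = 0.9518 N·m.
Newton's second law for rotation, τ = Iα, gives α = τ/I = 0.9518/2.333 = 0.4080 rad/s².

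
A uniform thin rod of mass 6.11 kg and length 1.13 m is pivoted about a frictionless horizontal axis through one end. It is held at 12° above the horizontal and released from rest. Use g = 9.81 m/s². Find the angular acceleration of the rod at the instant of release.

About the pivot, I = (1/3)ML² = (1/3)(6.11)(1.13)² = 2.601 kg·m².
The weight acts at the center, a distance L/2 = 0.5650 m from the pivot; τ = Mg(L/2) cos 12° = 33.13 N·m.
α = τ/I = 33.13/2.601 = 12.74 rad/s².
(Equivalently α = (3g/(2L)) cos 12° = 12.74 rad/s².)

α ≈ 12.7 rad/s²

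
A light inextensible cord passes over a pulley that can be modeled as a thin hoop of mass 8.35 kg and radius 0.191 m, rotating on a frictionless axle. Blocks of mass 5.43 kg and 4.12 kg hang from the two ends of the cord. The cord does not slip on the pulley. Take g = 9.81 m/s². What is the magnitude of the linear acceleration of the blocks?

a ≈ 0.718 m/s²

I = MR² = (8.35)(0.191)² = 0.3046 kg·m².
Heavier block: m₁g − T₁ = m₁a. Lighter block: T₂ − m₂g = m₂a.
Pulley: (T₁ − T₂)R = Iα = I(a/R), so T₁ − T₂ = (I/R²)a = 1·M_p a = 8.350·a.
Adding the three: (m₁ − m₂)g = (m₁ + m₂ + 8.350)a, so a = (5.43 − 4.12)(9.81)/(5.43 + 4.12 + 8.350) = 0.7179 m/s².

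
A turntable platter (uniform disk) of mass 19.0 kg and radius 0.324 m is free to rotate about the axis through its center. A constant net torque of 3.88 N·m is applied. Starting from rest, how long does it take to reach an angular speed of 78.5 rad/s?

t ≈ 20.2 s

I = ½MR² = (1/2)(19.0)(0.324)² = 0.9973 kg·m².
α = τ/I = 3.88/0.9973 = 3.891 rad/s².
ω = αt ⇒ t = ω/α = 78.5/3.891 = 20.18 s.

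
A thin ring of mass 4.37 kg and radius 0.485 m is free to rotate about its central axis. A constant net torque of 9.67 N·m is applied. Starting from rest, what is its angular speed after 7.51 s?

ω ≈ 70.6 rad/s

I = MR² = (4.37)(0.485)² = 1.028 kg·m².
α = τ/I = 9.67/1.028 = 9.407 rad/s².
ω = ω₀ + αt = 0 + (9.407)(7.51) = 70.65 rad/s.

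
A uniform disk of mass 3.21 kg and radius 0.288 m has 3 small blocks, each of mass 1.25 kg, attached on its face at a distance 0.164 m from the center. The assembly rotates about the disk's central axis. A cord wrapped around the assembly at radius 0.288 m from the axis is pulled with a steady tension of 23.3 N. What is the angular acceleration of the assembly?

I_disk = ½MR² = ½(3.21)(0.288)² = 0.1331 kg·m².
I_blocks = 3·m·r² = 3(1.25)(0.164)² = 0.1009 kg·m².
Total I = 0.2340 kg·m².
τ = F r = (23.3)(0.288) = 6.710 N·m.
α = τ/I = 6.710/0.2340 = 28.68 rad/s².

α ≈ 28.7 rad/s²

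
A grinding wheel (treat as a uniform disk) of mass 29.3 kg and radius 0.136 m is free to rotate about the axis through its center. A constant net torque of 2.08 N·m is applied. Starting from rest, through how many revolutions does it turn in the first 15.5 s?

I = ½MR² = (1/2)(29.3)(0.136)² = 0.2710 kg·m².
α = τ/I = 2.08/0.2710 = 7.676 rad/s².
θ = ½αt² = ½(7.676)(15.5)² = 922.1 rad.
Revolutions = θ/(2π) = 146.8.

≈ 147 revolutions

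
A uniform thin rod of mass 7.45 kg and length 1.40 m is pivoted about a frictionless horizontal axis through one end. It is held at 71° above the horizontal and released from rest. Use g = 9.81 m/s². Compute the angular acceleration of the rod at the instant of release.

α ≈ 3.42 rad/s²

About the pivot, I = (1/3)ML² = (1/3)(7.45)(1.40)² = 4.867 kg·m².
The weight acts at the center, a distance L/2 = 0.7000 m from the pivot; τ = Mg(L/2) cos 71° = 16.66 N·m.
α = τ/I = 16.66/4.867 = 3.422 rad/s².
(Equivalently α = (3g/(2L)) cos 71° = 3.422 rad/s².)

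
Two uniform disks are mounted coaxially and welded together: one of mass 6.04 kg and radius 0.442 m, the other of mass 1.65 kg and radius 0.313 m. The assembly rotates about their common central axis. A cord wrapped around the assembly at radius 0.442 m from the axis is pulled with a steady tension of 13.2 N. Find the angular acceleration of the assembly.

I = ½M₁R₁² + ½M₂R₂² = ½(6.04)(0.442)² + ½(1.65)(0.313)² = 0.6708 kg·m².
τ = F r = (13.2)(0.442) = 5.834 N·m.
α = τ/I = 5.834/0.6708 = 8.697 rad/s².

α ≈ 8.70 rad/s²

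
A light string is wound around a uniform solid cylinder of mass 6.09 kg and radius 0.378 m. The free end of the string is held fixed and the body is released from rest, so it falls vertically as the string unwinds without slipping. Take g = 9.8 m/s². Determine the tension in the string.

T ≈ 19.9 N

Translation: Mg − T = Ma. Rotation about the center: TR = Iα with I = ½MR².
With a = αR: T = (I/R²)a = (1/2)M a, so Mg = (1 + 0.5000)Ma.
a = g/(1 + 0.5000) = 9.8/1.500 = 6.533 m/s².
T = 0.5000·M·a = (0.5000)(6.09)(6.533) = 19.89 N.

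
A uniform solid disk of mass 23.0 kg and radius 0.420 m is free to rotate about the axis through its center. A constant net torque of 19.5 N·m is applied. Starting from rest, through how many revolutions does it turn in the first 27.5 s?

≈ 578 revolutions

I = ½MR² = (1/2)(23.0)(0.420)² = 2.029 kg·m².
α = τ/I = 19.5/2.029 = 9.613 rad/s².
θ = ½αt² = ½(9.613)(27.5)² = 3635 rad.
Revolutions = θ/(2π) = 578.5.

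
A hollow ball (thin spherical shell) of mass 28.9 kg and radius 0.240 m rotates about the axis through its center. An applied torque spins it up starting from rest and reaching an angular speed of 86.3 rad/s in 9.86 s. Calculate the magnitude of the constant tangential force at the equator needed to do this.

F ≈ 40.5 N

I = (2/3)MR² = (2/3)(28.9)(0.240)² = 1.110 kg·m².
α = Δω/Δt = (86.3 − 0)/9.86 = 8.753 rad/s².
The required torque is τ = Iα = (1.110)(8.753) = 9.713 N·m.
A tangential force at the equator gives τ = FR, so F = τ/R = 9.713/0.240 = 40.47 N.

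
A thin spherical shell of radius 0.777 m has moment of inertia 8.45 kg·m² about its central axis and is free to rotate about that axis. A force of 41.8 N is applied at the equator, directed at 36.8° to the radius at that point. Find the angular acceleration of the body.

α ≈ 2.30 rad/s²

Only the tangential component produces torque: τ = F R sinθ = (41.8)(0.777) sin 36.8° = 19.46 N·m.
Newton's second law for rotation, τ = Iα, gives α = τ/I = 19.46/8.450 = 2.302 rad/s².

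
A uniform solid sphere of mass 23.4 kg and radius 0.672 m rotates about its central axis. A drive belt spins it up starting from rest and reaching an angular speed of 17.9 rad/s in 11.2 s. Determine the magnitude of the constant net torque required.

I = (2/5)MR² = (2/5)(23.4)(0.672)² = 4.227 kg·m².
α = Δω/Δt = (17.9 − 0)/11.2 = 1.598 rad/s².
τ = Iα = (4.227)(1.598) = 6.755 N·m.

τ ≈ 6.76 N·m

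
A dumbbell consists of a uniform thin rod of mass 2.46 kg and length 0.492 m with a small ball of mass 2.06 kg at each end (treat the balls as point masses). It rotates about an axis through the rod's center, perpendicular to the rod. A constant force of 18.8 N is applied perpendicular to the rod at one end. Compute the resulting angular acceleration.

I_rod = (1/12)ML² = (1/12)(2.46)(0.492)² = 0.04962 kg·m².
I_balls = 2·m·(L/2)² = 2(2.06)(0.2460)² = 0.2493 kg·m².
Total I = 0.2989 kg·m².
τ = F·(L/2) = (18.8)(0.246) = 4.625 N·m.
α = τ/I = 4.625/0.2989 = 15.47 rad/s².

α ≈ 15.5 rad/s²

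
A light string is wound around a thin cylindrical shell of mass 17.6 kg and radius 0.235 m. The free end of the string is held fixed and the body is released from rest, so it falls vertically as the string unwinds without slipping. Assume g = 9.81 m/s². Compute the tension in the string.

Translation: Mg − T = Ma. Rotation about the center: TR = Iα with I = MR².
With a = αR: T = (I/R²)a = M a, so Mg = (1 + 1.000)Ma.
a = g/(1 + 1.000) = 9.81/2.000 = 4.905 m/s².
T = 1.000·M·a = (1.000)(17.6)(4.905) = 86.33 N.

T ≈ 86.3 N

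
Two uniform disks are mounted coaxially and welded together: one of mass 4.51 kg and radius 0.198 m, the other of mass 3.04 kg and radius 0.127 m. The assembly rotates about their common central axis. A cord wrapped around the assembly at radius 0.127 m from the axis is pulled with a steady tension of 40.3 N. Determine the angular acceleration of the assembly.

I = ½M₁R₁² + ½M₂R₂² = ½(4.51)(0.198)² + ½(3.04)(0.127)² = 0.1129 kg·m².
τ = F r = (40.3)(0.127) = 5.118 N·m.
α = τ/I = 5.118/0.1129 = 45.32 rad/s².

α ≈ 45.3 rad/s²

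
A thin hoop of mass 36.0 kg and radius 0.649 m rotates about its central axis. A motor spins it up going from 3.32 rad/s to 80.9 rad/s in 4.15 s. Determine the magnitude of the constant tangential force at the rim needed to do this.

I = MR² = (36.0)(0.649)² = 15.16 kg·m².
α = Δω/Δt = (80.9 − 3.32)/4.15 = 18.69 rad/s².
The required torque is τ = Iα = (15.16)(18.69) = 283.5 N·m.
A tangential force at the rim gives τ = FR, so F = τ/R = 283.5/0.649 = 436.8 N.

F ≈ 437 N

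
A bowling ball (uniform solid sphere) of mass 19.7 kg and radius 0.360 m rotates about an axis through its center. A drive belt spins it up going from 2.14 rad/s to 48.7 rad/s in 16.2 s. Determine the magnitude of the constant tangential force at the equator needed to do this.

F ≈ 8.15 N

I = (2/5)MR² = (2/5)(19.7)(0.360)² = 1.021 kg·m².
α = Δω/Δt = (48.7 − 2.14)/16.2 = 2.874 rad/s².
The required torque is τ = Iα = (1.021)(2.874) = 2.935 N·m.
A tangential force at the equator gives τ = FR, so F = τ/R = 2.935/0.360 = 8.153 N.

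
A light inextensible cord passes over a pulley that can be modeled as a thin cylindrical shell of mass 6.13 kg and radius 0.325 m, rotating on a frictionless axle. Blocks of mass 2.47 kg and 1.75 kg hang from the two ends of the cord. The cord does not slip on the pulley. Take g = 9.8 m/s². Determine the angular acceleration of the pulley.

I = MR² = (6.13)(0.325)² = 0.6475 kg·m².
Heavier block: m₁g − T₁ = m₁a. Lighter block: T₂ − m₂g = m₂a.
Pulley: (T₁ − T₂)R = Iα = I(a/R), so T₁ − T₂ = (I/R²)a = 1·M_p a = 6.130·a.
Adding the three: (m₁ − m₂)g = (m₁ + m₂ + 6.130)a, so a = (2.47 − 1.75)(9.8)/(2.47 + 1.75 + 6.130) = 0.6817 m/s².
α = a/R = 0.6817/0.325 = 2.098 rad/s².

α ≈ 2.10 rad/s²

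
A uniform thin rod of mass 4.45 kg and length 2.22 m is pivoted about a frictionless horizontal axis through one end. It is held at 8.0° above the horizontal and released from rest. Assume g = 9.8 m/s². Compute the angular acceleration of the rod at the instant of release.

α ≈ 6.56 rad/s²

About the pivot, I = (1/3)ML² = (1/3)(4.45)(2.22)² = 7.310 kg·m².
The weight acts at the center, a distance L/2 = 1.110 m from the pivot; τ = Mg(L/2) cos 8.0° = 47.94 N·m.
α = τ/I = 47.94/7.310 = 6.557 rad/s².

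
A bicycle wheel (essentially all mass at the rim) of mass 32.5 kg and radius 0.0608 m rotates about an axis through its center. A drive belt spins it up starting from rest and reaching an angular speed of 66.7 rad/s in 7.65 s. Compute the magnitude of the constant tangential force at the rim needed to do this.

I = MR² = (32.5)(0.0608)² = 0.1201 kg·m².
α = Δω/Δt = (66.7 − 0)/7.65 = 8.719 rad/s².
The required torque is τ = Iα = (0.1201)(8.719) = 1.048 N·m.
A tangential force at the rim gives τ = FR, so F = τ/R = 1.048/0.0608 = 17.23 N.

F ≈ 17.2 N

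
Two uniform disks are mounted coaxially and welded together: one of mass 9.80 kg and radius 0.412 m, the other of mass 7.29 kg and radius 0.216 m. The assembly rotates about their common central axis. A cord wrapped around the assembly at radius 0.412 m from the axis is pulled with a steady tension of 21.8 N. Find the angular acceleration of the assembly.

I = ½M₁R₁² + ½M₂R₂² = ½(9.80)(0.412)² + ½(7.29)(0.216)² = 1.002 kg·m².
τ = F r = (21.8)(0.412) = 8.982 N·m.
α = τ/I = 8.982/1.002 = 8.965 rad/s².

α ≈ 8.97 rad/s²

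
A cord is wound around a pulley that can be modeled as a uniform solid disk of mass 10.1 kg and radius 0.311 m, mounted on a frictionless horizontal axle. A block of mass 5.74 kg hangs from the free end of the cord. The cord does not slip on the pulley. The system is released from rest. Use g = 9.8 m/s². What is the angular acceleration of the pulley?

I = ½MR² = (1/2)(10.1)(0.311)² = 0.4884 kg·m².
Block: mg − T = ma. Pulley: TR = Iα. No-slip: a = αR, so T = (I/R²)a = 5.050·a.
Then mg = (m + 5.050)a, so a = (5.74)(9.8)/(5.74 + 5.050) = 5.213 m/s².
α = a/R = 5.213/0.311 = 16.76 rad/s².

α ≈ 16.8 rad/s²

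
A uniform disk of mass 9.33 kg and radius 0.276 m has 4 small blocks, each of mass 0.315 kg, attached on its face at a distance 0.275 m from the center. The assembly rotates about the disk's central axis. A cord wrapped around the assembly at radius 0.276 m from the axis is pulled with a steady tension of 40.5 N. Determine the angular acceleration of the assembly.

α ≈ 24.8 rad/s²

I_disk = ½MR² = ½(9.33)(0.276)² = 0.3554 kg·m².
I_blocks = 4·m·r² = 4(0.315)(0.275)² = 0.09529 kg·m².
Total I = 0.4506 kg·m².
τ = F r = (40.5)(0.276) = 11.18 N·m.
α = τ/I = 11.18/0.4506 = 24.80 rad/s².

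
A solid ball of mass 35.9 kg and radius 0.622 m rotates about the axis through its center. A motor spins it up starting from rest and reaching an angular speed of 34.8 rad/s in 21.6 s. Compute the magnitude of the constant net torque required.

τ ≈ 8.95 N·m

I = (2/5)MR² = (2/5)(35.9)(0.622)² = 5.556 kg·m².
α = Δω/Δt = (34.8 − 0)/21.6 = 1.611 rad/s².
τ = Iα = (5.556)(1.611) = 8.951 N·m.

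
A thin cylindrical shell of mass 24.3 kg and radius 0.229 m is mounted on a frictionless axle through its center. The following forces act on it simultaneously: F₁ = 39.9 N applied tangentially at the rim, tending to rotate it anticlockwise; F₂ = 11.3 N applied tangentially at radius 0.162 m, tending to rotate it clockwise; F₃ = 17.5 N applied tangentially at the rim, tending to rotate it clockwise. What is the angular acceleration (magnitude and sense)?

I = MR² = (24.3)(0.229)² = 1.274 kg·m².
Taking anticlockwise as positive: τ₁ = +(39.9)(0.229) = +9.137 N·m; τ₂ = −(11.3)(0.162) = −1.831 N·m; τ₃ = −(17.5)(0.229) = −4.008 N·m.
Net torque τ = 3.299 N·m.
α = τ/I = 3.299/1.274 = 2.589 rad/s².

α ≈ 2.59 rad/s², anticlockwise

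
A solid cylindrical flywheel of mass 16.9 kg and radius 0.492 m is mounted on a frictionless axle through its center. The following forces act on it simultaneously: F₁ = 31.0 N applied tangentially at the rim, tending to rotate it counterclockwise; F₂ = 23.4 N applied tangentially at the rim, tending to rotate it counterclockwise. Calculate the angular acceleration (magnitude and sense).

I = ½MR² = (1/2)(16.9)(0.492)² = 2.045 kg·m².
Taking counterclockwise as positive: τ₁ = +(31.0)(0.492) = +15.25 N·m; τ₂ = +(23.4)(0.492) = +11.51 N·m.
Net torque τ = 26.76 N·m.
α = τ/I = 26.76/2.045 = 13.09 rad/s².

α ≈ 13.1 rad/s², counterclockwise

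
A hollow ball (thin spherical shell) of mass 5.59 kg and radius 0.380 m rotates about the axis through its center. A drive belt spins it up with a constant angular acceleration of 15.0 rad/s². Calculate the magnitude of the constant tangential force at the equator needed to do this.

F ≈ 21.2 N

I = (2/3)MR² = (2/3)(5.59)(0.380)² = 0.5381 kg·m².
The required torque is τ = Iα = (0.5381)(15.00) = 8.072 N·m.
A tangential force at the equator gives τ = FR, so F = τ/R = 8.072/0.380 = 21.24 N.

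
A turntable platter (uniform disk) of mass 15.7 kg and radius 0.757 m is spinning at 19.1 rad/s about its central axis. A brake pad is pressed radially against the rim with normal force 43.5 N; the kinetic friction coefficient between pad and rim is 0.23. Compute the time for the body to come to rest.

t ≈ 11.3 s

I = ½MR² = (1/2)(15.7)(0.757)² = 4.498 kg·m².
Friction force f = μN = (0.23)(43.5) = 10.01 N at the rim; torque magnitude τ = fR = 7.574 N·m, opposing ω.
|α| = τ/I = 7.574/4.498 = 1.684 rad/s² (deceleration).
0 = ω₀ − |α|t ⇒ t = ω₀/|α| = 19.1/1.684 = 11.34 s.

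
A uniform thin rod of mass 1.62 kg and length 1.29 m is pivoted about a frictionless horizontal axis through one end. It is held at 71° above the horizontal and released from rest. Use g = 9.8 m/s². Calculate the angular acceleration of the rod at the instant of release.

α ≈ 3.71 rad/s²

About the pivot, I = (1/3)ML² = (1/3)(1.62)(1.29)² = 0.8986 kg·m².
The weight acts at the center, a distance L/2 = 0.6450 m from the pivot; τ = Mg(L/2) cos 71° = 3.334 N·m.
α = τ/I = 3.334/0.8986 = 3.710 rad/s².
(Equivalently α = (3g/(2L)) cos 71° = 3.710 rad/s².)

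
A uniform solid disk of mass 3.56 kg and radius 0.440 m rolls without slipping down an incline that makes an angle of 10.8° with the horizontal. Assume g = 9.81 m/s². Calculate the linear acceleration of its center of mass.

a ≈ 1.23 m/s²

Translation along the incline: Mg sinθ − f = Ma.
Rotation about the center: fR = Iα with I = ½MR². No-slip gives a = αR, so f = (I/R²)a = (1/2)M a.
Substituting: Mg sinθ = (1 + 0.5000)Ma, so a = g sinθ/(1 + 0.5000) = (9.81) sin 10.8° / 1.500 = 1.225 m/s².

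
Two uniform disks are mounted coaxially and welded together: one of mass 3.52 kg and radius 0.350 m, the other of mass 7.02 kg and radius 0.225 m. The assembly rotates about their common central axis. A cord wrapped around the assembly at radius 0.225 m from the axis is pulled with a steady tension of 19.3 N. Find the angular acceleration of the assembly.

I = ½M₁R₁² + ½M₂R₂² = ½(3.52)(0.350)² + ½(7.02)(0.225)² = 0.3933 kg·m².
τ = F r = (19.3)(0.225) = 4.343 N·m.
α = τ/I = 4.343/0.3933 = 11.04 rad/s².

α ≈ 11.0 rad/s²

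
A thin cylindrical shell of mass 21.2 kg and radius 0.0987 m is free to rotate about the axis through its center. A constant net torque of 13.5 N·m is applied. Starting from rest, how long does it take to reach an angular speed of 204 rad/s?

I = MR² = (21.2)(0.0987)² = 0.2065 kg·m².
α = τ/I = 13.5/0.2065 = 65.37 rad/s².
ω = αt ⇒ t = ω/α = 204/65.37 = 3.121 s.

t ≈ 3.12 s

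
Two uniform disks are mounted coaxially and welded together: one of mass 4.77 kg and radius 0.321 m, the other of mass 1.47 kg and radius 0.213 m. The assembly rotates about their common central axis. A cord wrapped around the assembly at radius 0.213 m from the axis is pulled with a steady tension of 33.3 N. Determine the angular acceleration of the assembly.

α ≈ 25.4 rad/s²

I = ½M₁R₁² + ½M₂R₂² = ½(4.77)(0.321)² + ½(1.47)(0.213)² = 0.2791 kg·m².
τ = F r = (33.3)(0.213) = 7.093 N·m.
α = τ/I = 7.093/0.2791 = 25.41 rad/s².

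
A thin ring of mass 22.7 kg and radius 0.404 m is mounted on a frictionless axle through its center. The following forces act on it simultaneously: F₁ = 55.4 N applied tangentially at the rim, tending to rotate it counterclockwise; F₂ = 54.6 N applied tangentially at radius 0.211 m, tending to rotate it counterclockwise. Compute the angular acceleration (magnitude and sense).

I = MR² = (22.7)(0.404)² = 3.705 kg·m².
Taking counterclockwise as positive: τ₁ = +(55.4)(0.404) = +22.38 N·m; τ₂ = +(54.6)(0.211) = +11.52 N·m.
Net torque τ = 33.90 N·m.
α = τ/I = 33.90/3.705 = 9.150 rad/s².

α ≈ 9.15 rad/s², counterclockwise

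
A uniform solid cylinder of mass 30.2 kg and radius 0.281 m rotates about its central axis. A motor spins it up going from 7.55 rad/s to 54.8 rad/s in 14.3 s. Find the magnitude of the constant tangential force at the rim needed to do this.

F ≈ 14.0 N

I = ½MR² = (1/2)(30.2)(0.281)² = 1.192 kg·m².
α = Δω/Δt = (54.8 − 7.55)/14.3 = 3.304 rad/s².
The required torque is τ = Iα = (1.192)(3.304) = 3.940 N·m.
A tangential force at the rim gives τ = FR, so F = τ/R = 3.940/0.281 = 14.02 N.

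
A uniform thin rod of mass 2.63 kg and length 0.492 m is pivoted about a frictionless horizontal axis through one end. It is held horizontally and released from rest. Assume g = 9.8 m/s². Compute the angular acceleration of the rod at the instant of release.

About the pivot, I = (1/3)ML² = (1/3)(2.63)(0.492)² = 0.2122 kg·m².
The weight acts at the center, a distance L/2 = 0.2460 m from the pivot; τ = Mg(L/2) = 6.340 N·m.
α = τ/I = 6.340/0.2122 = 29.88 rad/s².
(Equivalently α = (3g/(2L)) = 29.88 rad/s².)

α ≈ 29.9 rad/s²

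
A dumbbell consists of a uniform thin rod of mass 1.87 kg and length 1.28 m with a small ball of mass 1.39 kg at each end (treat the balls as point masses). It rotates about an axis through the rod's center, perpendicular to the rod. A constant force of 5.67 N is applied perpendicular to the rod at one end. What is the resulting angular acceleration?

I_rod = (1/12)ML² = (1/12)(1.87)(1.28)² = 0.2553 kg·m².
I_balls = 2·m·(L/2)² = 2(1.39)(0.6400)² = 1.139 kg·m².
Total I = 1.394 kg·m².
τ = F·(L/2) = (5.67)(0.640) = 3.629 N·m.
α = τ/I = 3.629/1.394 = 2.603 rad/s².

α ≈ 2.60 rad/s²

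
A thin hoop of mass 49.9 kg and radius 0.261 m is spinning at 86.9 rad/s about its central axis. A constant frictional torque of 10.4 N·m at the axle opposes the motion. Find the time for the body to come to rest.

t ≈ 28.4 s

I = MR² = (49.9)(0.261)² = 3.399 kg·m².
The net torque has magnitude 10.4 N·m, opposing ω.
|α| = τ/I = 10.40/3.399 = 3.060 rad/s² (deceleration).
0 = ω₀ − |α|t ⇒ t = ω₀/|α| = 86.9/3.060 = 28.40 s.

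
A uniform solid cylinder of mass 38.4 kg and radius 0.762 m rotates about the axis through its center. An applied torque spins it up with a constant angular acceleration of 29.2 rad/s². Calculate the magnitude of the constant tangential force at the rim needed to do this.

F ≈ 427 N

I = ½MR² = (1/2)(38.4)(0.762)² = 11.15 kg·m².
The required torque is τ = Iα = (11.15)(29.20) = 325.5 N·m.
A tangential force at the rim gives τ = FR, so F = τ/R = 325.5/0.762 = 427.2 N.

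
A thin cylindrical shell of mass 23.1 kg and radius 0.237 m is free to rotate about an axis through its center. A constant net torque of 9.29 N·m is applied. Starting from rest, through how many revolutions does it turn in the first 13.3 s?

I = MR² = (23.1)(0.237)² = 1.298 kg·m².
α = τ/I = 9.29/1.298 = 7.160 rad/s².
θ = ½αt² = ½(7.160)(13.3)² = 633.3 rad.
Revolutions = θ/(2π) = 100.8.

≈ 101 revolutions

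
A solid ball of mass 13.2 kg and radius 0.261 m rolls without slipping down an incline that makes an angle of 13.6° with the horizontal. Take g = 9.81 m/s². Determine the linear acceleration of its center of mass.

Translation along the incline: Mg sinθ − f = Ma.
Rotation about the center: fR = Iα with I = (2/5)MR². No-slip gives a = αR, so f = (I/R²)a = (2/5)M a.
Substituting: Mg sinθ = (1 + 0.4000)Ma, so a = g sinθ/(1 + 0.4000) = (9.81) sin 13.6° / 1.400 = 1.648 m/s².

a ≈ 1.65 m/s²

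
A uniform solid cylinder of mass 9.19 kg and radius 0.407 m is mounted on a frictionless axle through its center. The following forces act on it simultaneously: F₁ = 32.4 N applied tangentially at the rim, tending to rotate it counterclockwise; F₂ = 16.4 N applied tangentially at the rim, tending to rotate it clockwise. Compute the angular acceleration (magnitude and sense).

α ≈ 8.56 rad/s², counterclockwise

I = ½MR² = (1/2)(9.19)(0.407)² = 0.7612 kg·m².
Taking counterclockwise as positive: τ₁ = +(32.4)(0.407) = +13.19 N·m; τ₂ = −(16.4)(0.407) = −6.675 N·m.
Net torque τ = 6.512 N·m.
α = τ/I = 6.512/0.7612 = 8.555 rad/s².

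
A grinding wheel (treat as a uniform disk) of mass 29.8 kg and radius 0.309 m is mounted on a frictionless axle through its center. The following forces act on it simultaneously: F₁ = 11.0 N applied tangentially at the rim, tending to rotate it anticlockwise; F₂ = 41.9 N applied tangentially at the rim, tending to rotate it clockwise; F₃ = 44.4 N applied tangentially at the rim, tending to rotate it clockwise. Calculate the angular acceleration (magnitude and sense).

α ≈ 16.4 rad/s², clockwise

I = ½MR² = (1/2)(29.8)(0.309)² = 1.423 kg·m².
Taking anticlockwise as positive: τ₁ = +(11.0)(0.309) = +3.399 N·m; τ₂ = −(41.9)(0.309) = −12.95 N·m; τ₃ = −(44.4)(0.309) = −13.72 N·m.
Net torque τ = -23.27 N·m.
α = τ/I = -23.27/1.423 = -16.35 rad/s².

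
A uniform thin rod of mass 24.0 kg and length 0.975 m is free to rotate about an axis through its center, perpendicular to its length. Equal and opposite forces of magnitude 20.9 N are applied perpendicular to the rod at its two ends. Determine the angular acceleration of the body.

α ≈ 10.7 rad/s²

I = (1/12)ML² = (1/12)(24.0)(0.975)² = 1.901 kg·m².
The couple gives τ = F·(L/2) + F·(L/2) = F L = (20.9)(0.975) = 20.38 N·m.
Newton's second law for rotation, τ = Iα, gives α = τ/I = 20.38/1.901 = 10.72 rad/s².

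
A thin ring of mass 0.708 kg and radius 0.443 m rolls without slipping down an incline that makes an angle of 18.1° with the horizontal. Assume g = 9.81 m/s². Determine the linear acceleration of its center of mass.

a ≈ 1.52 m/s²

Translation along the incline: Mg sinθ − f = Ma.
Rotation about the center: fR = Iα with I = MR². No-slip gives a = αR, so f = (I/R²)a = M a.
Substituting: Mg sinθ = (1 + 1.000)Ma, so a = g sinθ/(1 + 1.000) = (9.81) sin 18.1° / 2.000 = 1.524 m/s².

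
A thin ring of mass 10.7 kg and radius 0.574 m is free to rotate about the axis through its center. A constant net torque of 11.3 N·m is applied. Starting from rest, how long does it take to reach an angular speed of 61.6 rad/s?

I = MR² = (10.7)(0.574)² = 3.525 kg·m².
α = τ/I = 11.3/3.525 = 3.205 rad/s².
ω = αt ⇒ t = ω/α = 61.6/3.205 = 19.22 s.

t ≈ 19.2 s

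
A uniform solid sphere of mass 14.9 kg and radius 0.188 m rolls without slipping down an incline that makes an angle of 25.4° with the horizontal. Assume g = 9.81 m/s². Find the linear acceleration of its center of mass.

a ≈ 3.01 m/s²

Translation along the incline: Mg sinθ − f = Ma.
Rotation about the center: fR = Iα with I = (2/5)MR². No-slip gives a = αR, so f = (I/R²)a = (2/5)M a.
Substituting: Mg sinθ = (1 + 0.4000)Ma, so a = g sinθ/(1 + 0.4000) = (9.81) sin 25.4° / 1.400 = 3.006 m/s².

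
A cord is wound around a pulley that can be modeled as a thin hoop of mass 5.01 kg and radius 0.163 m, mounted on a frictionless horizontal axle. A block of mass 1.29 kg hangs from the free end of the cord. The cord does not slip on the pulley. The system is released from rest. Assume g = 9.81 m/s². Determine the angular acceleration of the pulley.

I = MR² = (5.01)(0.163)² = 0.1331 kg·m².
Block: mg − T = ma. Pulley: TR = Iα. No-slip: a = αR, so T = (I/R²)a = 5.010·a.
Then mg = (m + 5.010)a, so a = (1.29)(9.81)/(1.29 + 5.010) = 2.009 m/s².
α = a/R = 2.009/0.163 = 12.32 rad/s².

α ≈ 12.3 rad/s²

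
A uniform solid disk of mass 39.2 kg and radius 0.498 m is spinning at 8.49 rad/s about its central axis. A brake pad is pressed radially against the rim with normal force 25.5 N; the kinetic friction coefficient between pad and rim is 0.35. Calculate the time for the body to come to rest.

t ≈ 9.29 s

I = ½MR² = (1/2)(39.2)(0.498)² = 4.861 kg·m².
Friction force f = μN = (0.35)(25.5) = 8.925 N at the rim; torque magnitude τ = fR = 4.445 N·m, opposing ω.
|α| = τ/I = 4.445/4.861 = 0.9144 rad/s² (deceleration).
0 = ω₀ − |α|t ⇒ t = ω₀/|α| = 8.49/0.9144 = 9.285 s.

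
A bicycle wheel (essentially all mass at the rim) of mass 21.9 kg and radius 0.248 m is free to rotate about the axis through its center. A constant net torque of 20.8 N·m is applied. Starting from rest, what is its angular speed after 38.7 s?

ω ≈ 598 rad/s

I = MR² = (21.9)(0.248)² = 1.347 kg·m².
α = τ/I = 20.8/1.347 = 15.44 rad/s².
ω = ω₀ + αt = 0 + (15.44)(38.7) = 597.6 rad/s.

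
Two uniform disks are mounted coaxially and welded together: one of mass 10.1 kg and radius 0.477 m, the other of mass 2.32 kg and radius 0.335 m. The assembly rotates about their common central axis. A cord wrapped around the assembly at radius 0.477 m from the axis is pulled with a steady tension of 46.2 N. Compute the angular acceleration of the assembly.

I = ½M₁R₁² + ½M₂R₂² = ½(10.1)(0.477)² + ½(2.32)(0.335)² = 1.279 kg·m².
τ = F r = (46.2)(0.477) = 22.04 N·m.
α = τ/I = 22.04/1.279 = 17.23 rad/s².

α ≈ 17.2 rad/s²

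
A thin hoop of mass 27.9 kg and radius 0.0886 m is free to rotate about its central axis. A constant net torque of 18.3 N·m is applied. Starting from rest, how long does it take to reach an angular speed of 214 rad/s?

t ≈ 2.56 s

I = MR² = (27.9)(0.0886)² = 0.2190 kg·m².
α = τ/I = 18.3/0.2190 = 83.56 rad/s².
ω = αt ⇒ t = ω/α = 214/83.56 = 2.561 s.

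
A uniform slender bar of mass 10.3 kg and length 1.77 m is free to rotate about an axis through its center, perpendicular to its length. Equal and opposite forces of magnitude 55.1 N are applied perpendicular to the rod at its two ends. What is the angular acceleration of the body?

α ≈ 36.3 rad/s²

I = (1/12)ML² = (1/12)(10.3)(1.77)² = 2.689 kg·m².
The couple gives τ = F·(L/2) + F·(L/2) = F L = (55.1)(1.77) = 97.53 N·m.
From τ = Iα: α = 97.53/2.689 = 36.27 rad/s².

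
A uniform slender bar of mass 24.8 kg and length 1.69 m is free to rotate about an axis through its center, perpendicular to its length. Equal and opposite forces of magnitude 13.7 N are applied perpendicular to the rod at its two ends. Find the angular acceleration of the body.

I = (1/12)ML² = (1/12)(24.8)(1.69)² = 5.903 kg·m².
The couple gives τ = F·(L/2) + F·(L/2) = F L = (13.7)(1.69) = 23.15 N·m.
Newton's second law for rotation, τ = Iα, gives α = τ/I = 23.15/5.903 = 3.923 rad/s².

α ≈ 3.92 rad/s²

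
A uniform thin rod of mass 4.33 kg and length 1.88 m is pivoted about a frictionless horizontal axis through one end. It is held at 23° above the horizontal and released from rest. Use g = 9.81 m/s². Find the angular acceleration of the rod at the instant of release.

α ≈ 7.20 rad/s²

About the pivot, I = (1/3)ML² = (1/3)(4.33)(1.88)² = 5.101 kg·m².
The weight acts at the center, a distance L/2 = 0.9400 m from the pivot; τ = Mg(L/2) cos 23° = 36.75 N·m.
α = τ/I = 36.75/5.101 = 7.205 rad/s².
(Equivalently α = (3g/(2L)) cos 23° = 7.205 rad/s².)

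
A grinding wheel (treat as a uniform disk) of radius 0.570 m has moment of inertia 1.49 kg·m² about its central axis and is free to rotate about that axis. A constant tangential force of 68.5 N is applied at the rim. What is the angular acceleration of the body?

α ≈ 26.2 rad/s²

τ = F R = (68.5)(0.570) = 39.04 N·m.
From τ = Iα: α = 39.04/1.490 = 26.20 rad/s².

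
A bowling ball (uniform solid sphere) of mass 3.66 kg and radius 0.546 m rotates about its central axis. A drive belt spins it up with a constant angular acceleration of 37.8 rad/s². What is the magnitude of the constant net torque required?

τ ≈ 16.5 N·m

I = (2/5)MR² = (2/5)(3.66)(0.546)² = 0.4364 kg·m².
τ = Iα = (0.4364)(37.80) = 16.50 N·m.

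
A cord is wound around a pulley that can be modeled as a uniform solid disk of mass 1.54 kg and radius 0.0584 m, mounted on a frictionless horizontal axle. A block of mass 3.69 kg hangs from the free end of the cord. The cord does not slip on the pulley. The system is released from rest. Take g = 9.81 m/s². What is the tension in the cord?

I = ½MR² = (1/2)(1.54)(0.0584)² = 0.002626 kg·m².
Block: mg − T = ma. Pulley: TR = Iα. No-slip: a = αR, so T = (I/R²)a = 0.7700·a.
Then mg = (m + 0.7700)a, so a = (3.69)(9.81)/(3.69 + 0.7700) = 8.116 m/s².
T = 0.7700·a = 6.250 N.

T ≈ 6.25 N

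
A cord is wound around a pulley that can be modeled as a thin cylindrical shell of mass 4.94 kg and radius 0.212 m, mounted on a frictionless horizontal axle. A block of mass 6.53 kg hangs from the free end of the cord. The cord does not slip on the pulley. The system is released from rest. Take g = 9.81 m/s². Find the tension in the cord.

I = MR² = (4.94)(0.212)² = 0.2220 kg·m².
Block: mg − T = ma. Pulley: TR = Iα. No-slip: a = αR, so T = (I/R²)a = 4.940·a.
Then mg = (m + 4.940)a, so a = (6.53)(9.81)/(6.53 + 4.940) = 5.585 m/s².
T = 4.940·a = 27.59 N.

T ≈ 27.6 N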